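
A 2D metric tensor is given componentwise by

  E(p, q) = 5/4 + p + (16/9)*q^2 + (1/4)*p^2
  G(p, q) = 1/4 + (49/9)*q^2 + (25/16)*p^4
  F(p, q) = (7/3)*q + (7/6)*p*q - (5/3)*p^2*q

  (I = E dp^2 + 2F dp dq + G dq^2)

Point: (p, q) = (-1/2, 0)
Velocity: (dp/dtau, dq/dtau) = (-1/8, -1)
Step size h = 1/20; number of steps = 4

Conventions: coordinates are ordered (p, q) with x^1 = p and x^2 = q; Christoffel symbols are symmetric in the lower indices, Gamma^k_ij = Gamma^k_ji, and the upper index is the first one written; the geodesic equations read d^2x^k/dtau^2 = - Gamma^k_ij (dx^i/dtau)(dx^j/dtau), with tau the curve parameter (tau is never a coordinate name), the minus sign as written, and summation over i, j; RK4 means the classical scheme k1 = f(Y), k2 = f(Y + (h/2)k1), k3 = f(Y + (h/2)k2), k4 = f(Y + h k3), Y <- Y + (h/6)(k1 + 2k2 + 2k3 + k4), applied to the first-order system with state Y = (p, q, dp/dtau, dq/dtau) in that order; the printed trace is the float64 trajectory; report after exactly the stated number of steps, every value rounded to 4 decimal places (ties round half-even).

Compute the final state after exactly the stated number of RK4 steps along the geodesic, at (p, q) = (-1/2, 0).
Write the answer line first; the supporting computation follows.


Answer: p = -0.5598, q = -0.1815, dp/dtau = -0.4211, dq/dtau = -0.7761

f(Y) = (dp/dtau, dq/dtau, -Gamma^p_ij Y'^i Y'^j, -Gamma^q_ij Y'^i Y'^j) with the Gammas evaluated at the stage position; h = 0.050000; intermediate values shown to 6 dp
step 0: p = -0.5000, q = 0.0000, dp/dtau = -0.1250, dq/dtau = -1.0000
step 1:
  k1: at (p, q) = (-0.500000, 0.000000), (dp/dtau, dq/dtau) = (-0.125000, -1.000000); Gamma_ppp = 0.461538, Gamma_ppq = 0.000000, Gamma_pqq = 2.121795, Gamma_qpp = 0.000000, Gamma_qpq = -1.123596, Gamma_qqq = 0.000000; k1 = (-0.125000, -1.000000, -2.129006, 0.280899)
  k2: at (p, q) = (-0.503125, -0.025000), (dp/dtau, dq/dtau) = (-0.178225, -0.992978); Gamma_ppp = 0.459957, Gamma_ppq = -0.101119, Gamma_pqq = 2.115536, Gamma_qpp = -0.032302, Gamma_qpq = -1.135267, Gamma_qqq = -0.186868; k2 = (-0.178225, -0.992978, -2.064747, 0.587104)
  k3: at (p, q) = (-0.504456, -0.024824), (dp/dtau, dq/dtau) = (-0.176619, -0.985322); Gamma_ppp = 0.460129, Gamma_ppq = -0.100627, Gamma_pqq = 2.117544, Gamma_qpp = -0.032400, Gamma_qpq = -1.140806, Gamma_qqq = -0.185400; k3 = (-0.176619, -0.985322, -2.035169, 0.578068)
  k4: at (p, q) = (-0.508831, -0.049266), (dp/dtau, dq/dtau) = (-0.226758, -0.971097); Gamma_ppp = 0.454900, Gamma_ppq = -0.199886, Gamma_pqq = 2.093934, Gamma_qpp = -0.065594, Gamma_qpq = -1.153872, Gamma_qqq = -0.362204; k4 = (-0.226758, -0.971097, -1.909999, 0.853116)
  Y <- Y + (h/6)(k1 + 2k2 + 2k3 + k4): p = -0.5088, q = -0.0494, dp/dtau = -0.2270, dq/dtau = -0.9711
step 2:
  k1: at (p, q) = (-0.508845, -0.049397), (dp/dtau, dq/dtau) = (-0.226990, -0.971130); Gamma_ppp = 0.454861, Gamma_ppq = -0.200415, Gamma_pqq = 2.093745, Gamma_qpp = -0.065770, Gamma_qpq = -1.153894, Gamma_qqq = -0.363133; k1 = (-0.226990, -0.971130, -1.909677, 0.854579)
  k2: at (p, q) = (-0.514520, -0.073676), (dp/dtau, dq/dtau) = (-0.274732, -0.949766); Gamma_ppp = 0.446015, Gamma_ppq = -0.298351, Gamma_pqq = 2.054959, Gamma_qpp = -0.099945, Gamma_qpq = -1.167055, Gamma_qqq = -0.528298; k2 = (-0.274732, -0.949766, -1.731652, 1.093139)
  k3: at (p, q) = (-0.515714, -0.073142), (dp/dtau, dq/dtau) = (-0.270282, -0.943802); Gamma_ppp = 0.446317, Gamma_ppq = -0.296752, Gamma_pqq = 2.058061, Gamma_qpp = -0.100031, Gamma_qpq = -1.171791, Gamma_qqq = -0.524247; k3 = (-0.270282, -0.943802, -1.714449, 1.072117)
  k4: at (p, q) = (-0.522359, -0.096588), (dp/dtau, dq/dtau) = (-0.312713, -0.917524); Gamma_ppp = 0.434474, Gamma_ppq = -0.389749, Gamma_pqq = 2.009253, Gamma_qpp = -0.133996, Gamma_qpq = -1.182348, Gamma_qqq = -0.670217; k4 = (-0.312713, -0.917524, -1.510324, 1.255809)
  Y <- Y + (h/6)(k1 + 2k2 + 2k3 + k4): p = -0.5224, q = -0.0967, dp/dtau = -0.3129, dq/dtau = -0.9175
step 3:
  k1: at (p, q) = (-0.522426, -0.096696), (dp/dtau, dq/dtau) = (-0.312925, -0.917456); Gamma_ppp = 0.434413, Gamma_ppq = -0.390188, Gamma_pqq = 2.009064, Gamma_qpp = -0.134179, Gamma_qpq = -1.182507, Gamma_qqq = -0.670835; k1 = (-0.312925, -0.917456, -1.509577, 1.256783)
  k2: at (p, q) = (-0.530250, -0.119632), (dp/dtau, dq/dtau) = (-0.350665, -0.886037); Gamma_ppp = 0.419904, Gamma_ppq = -0.478334, Gamma_pqq = 1.953544, Gamma_qpp = -0.167784, Gamma_qpq = -1.189978, Gamma_qqq = -0.797686; k2 = (-0.350665, -0.886037, -1.288046, 1.386321)
  k3: at (p, q) = (-0.531193, -0.118847), (dp/dtau, dq/dtau) = (-0.345127, -0.882798); Gamma_ppp = 0.420429, Gamma_ppq = -0.475988, Gamma_pqq = 1.957847, Gamma_qpp = -0.167696, Gamma_qpq = -1.193709, Gamma_qqq = -0.792707; k3 = (-0.345127, -0.882798, -1.285848, 1.365149)
  k4: at (p, q) = (-0.539683, -0.140836), (dp/dtau, dq/dtau) = (-0.377218, -0.849199); Gamma_ppp = 0.404238, Gamma_ppq = -0.556694, Gamma_pqq = 1.900480, Gamma_qpp = -0.199641, Gamma_qpq = -1.196085, Gamma_qqq = -0.898391; k4 = (-0.377218, -0.849199, -1.071375, 1.442562)
  Y <- Y + (h/6)(k1 + 2k2 + 2k3 + k4): p = -0.5398, q = -0.1409, dp/dtau = -0.3773, dq/dtau = -0.8491
step 4:
  k1: at (p, q) = (-0.539774, -0.140898), (dp/dtau, dq/dtau) = (-0.377332, -0.849104); Gamma_ppp = 0.404187, Gamma_ppq = -0.556949, Gamma_pqq = 1.900448, Gamma_qpp = -0.199791, Gamma_qpq = -1.196272, Gamma_qqq = -0.898610; k1 = (-0.377332, -0.849104, -1.070841, 1.442880)
  k2: at (p, q) = (-0.549207, -0.162126), (dp/dtau, dq/dtau) = (-0.404103, -0.813032); Gamma_ppp = 0.386828, Gamma_ppq = -0.630202, Gamma_pqq = 1.844208, Gamma_qpp = -0.229986, Gamma_qpq = -1.194273, Gamma_qqq = -0.984414; k2 = (-0.404103, -0.813032, -0.868124, 1.473027)
  k3: at (p, q) = (-0.549877, -0.161224), (dp/dtau, dq/dtau) = (-0.399035, -0.812278); Gamma_ppp = 0.387545, Gamma_ppq = -0.627690, Gamma_pqq = 1.849034, Gamma_qpp = -0.229739, Gamma_qpq = -1.197269, Gamma_qqq = -0.979962; k3 = (-0.399035, -0.812278, -0.874790, 1.459290)
  k4: at (p, q) = (-0.559726, -0.181512), (dp/dtau, dq/dtau) = (-0.421071, -0.776139); Gamma_ppp = 0.369896, Gamma_ppq = -0.692603, Gamma_pqq = 1.796351, Gamma_qpp = -0.257359, Gamma_qpq = -1.190230, Gamma_qqq = -1.047813; k4 = (-0.421071, -0.776139, -0.694992, 1.454782)
  Y <- Y + (h/6)(k1 + 2k2 + 2k3 + k4): p = -0.5598, q = -0.1815, dp/dtau = -0.4211, dq/dtau = -0.7761


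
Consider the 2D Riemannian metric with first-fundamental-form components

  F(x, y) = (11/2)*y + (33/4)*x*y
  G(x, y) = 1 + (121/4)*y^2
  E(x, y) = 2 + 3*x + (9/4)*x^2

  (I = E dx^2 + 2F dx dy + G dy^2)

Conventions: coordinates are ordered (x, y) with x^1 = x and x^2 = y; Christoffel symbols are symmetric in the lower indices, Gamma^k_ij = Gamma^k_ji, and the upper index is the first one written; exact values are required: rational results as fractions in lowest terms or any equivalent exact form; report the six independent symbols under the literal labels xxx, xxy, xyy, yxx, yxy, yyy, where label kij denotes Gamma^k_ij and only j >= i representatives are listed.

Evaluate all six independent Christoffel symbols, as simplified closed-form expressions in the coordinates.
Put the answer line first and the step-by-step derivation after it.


Answer: Gamma_xxx = (9*x + 6)/(9*x^2 + 12*x + 121*y^2 + 8), Gamma_xxy = 0, Gamma_xyy = (33*x + 22)/(9*x^2 + 12*x + 121*y^2 + 8), Gamma_yxx = 33*y/(9*x^2 + 12*x + 121*y^2 + 8), Gamma_yxy = 0, Gamma_yyy = 121*y/(9*x^2 + 12*x + 121*y^2 + 8)

E = 2 + 3*x + (9/4)*x^2; F = (11/2)*y + (33/4)*x*y; G = 1 + (121/4)*y^2
Gamma^k_ij = (1/2) g^{kl} (d_i g_jl + d_j g_il - d_l g_ij), with g^inv = (1/(EG-F^2)) [[G, -F], [-F, E]]
first partials: E_x = 3 + (9/2)*x, E_y = 0, F_x = (33/4)*y, F_y = 11/2 + (33/4)*x, G_x = 0, G_y = (121/2)*y
D = EG - F^2 = 2 + 3*x + (121/4)*y^2 + (9/4)*x^2
expanded: Gamma^x_xx = (G E_x - 2F F_x + F E_y)/(2D), Gamma^x_xy = (G E_y - F G_x)/(2D), Gamma^x_yy = (2G F_y - G G_x - F G_y)/(2D), Gamma^y_xx = (2E F_x - E E_y - F E_x)/(2D), Gamma^y_xy = (E G_x - F E_y)/(2D), Gamma^y_yy = (E G_y - 2F F_y + F G_x)/(2D); substitute and cancel common factors


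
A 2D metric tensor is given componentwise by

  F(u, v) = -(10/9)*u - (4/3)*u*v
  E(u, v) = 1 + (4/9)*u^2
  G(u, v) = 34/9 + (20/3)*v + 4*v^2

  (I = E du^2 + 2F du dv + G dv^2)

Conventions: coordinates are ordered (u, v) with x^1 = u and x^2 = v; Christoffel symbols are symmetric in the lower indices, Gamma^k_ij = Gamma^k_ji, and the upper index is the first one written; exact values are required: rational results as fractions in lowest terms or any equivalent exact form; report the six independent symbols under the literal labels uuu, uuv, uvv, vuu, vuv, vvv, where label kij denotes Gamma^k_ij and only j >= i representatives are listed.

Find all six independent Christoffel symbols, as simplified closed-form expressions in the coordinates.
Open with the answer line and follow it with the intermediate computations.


Answer: Gamma_uuu = 2*u/(2*u^2 + 18*v^2 + 30*v + 17), Gamma_uuv = 0, Gamma_uvv = -6*u/(2*u^2 + 18*v^2 + 30*v + 17), Gamma_vuu = (-6*v - 5)/(2*u^2 + 18*v^2 + 30*v + 17), Gamma_vuv = 0, Gamma_vvv = (18*v + 15)/(2*u^2 + 18*v^2 + 30*v + 17)

E = 1 + (4/9)*u^2; F = -(10/9)*u - (4/3)*u*v; G = 34/9 + (20/3)*v + 4*v^2
Gamma^k_ij = (1/2) g^{kl} (d_i g_jl + d_j g_il - d_l g_ij), with g^inv = (1/(EG-F^2)) [[G, -F], [-F, E]]
first partials: E_u = (8/9)*u, E_v = 0, F_u = -10/9 - (4/3)*v, F_v = -(4/3)*u, G_u = 0, G_v = 20/3 + 8*v
D = EG - F^2 = 34/9 + (20/3)*v + 4*v^2 + (4/9)*u^2
expanded: Gamma^u_uu = (G E_u - 2F F_u + F E_v)/(2D), Gamma^u_uv = (G E_v - F G_u)/(2D), Gamma^u_vv = (2G F_v - G G_u - F G_v)/(2D), Gamma^v_uu = (2E F_u - E E_v - F E_u)/(2D), Gamma^v_uv = (E G_u - F E_v)/(2D), Gamma^v_vv = (E G_v - 2F F_v + F G_u)/(2D); substitute and cancel common factors


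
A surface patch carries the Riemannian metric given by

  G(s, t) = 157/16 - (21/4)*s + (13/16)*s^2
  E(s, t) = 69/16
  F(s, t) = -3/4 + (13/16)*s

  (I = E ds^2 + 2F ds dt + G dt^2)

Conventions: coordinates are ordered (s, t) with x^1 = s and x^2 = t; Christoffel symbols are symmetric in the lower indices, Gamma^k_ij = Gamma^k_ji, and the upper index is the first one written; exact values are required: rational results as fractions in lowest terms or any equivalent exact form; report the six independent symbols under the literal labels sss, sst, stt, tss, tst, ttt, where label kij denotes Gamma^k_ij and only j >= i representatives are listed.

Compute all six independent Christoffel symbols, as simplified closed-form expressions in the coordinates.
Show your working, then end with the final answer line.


E = 69/16; F = -3/4 + (13/16)*s; G = 157/16 - (21/4)*s + (13/16)*s^2
Gamma^k_ij = (1/2) g^{kl} (d_i g_jl + d_j g_il - d_l g_ij), with g^inv = (1/(EG-F^2)) [[G, -F], [-F, E]]
first partials: E_s = 0, E_t = 0, F_s = 13/16, F_t = 0, G_s = -21/4 + (13/8)*s, G_t = 0
D = EG - F^2 = 10689/256 - (1371/64)*s + (91/32)*s^2
expanded: Gamma^s_ss = (G E_s - 2F F_s + F E_t)/(2D), Gamma^s_st = (G E_t - F G_s)/(2D), Gamma^s_tt = (2G F_t - G G_s - F G_t)/(2D), Gamma^t_ss = (2E F_s - E E_t - F E_s)/(2D), Gamma^t_st = (E G_s - F E_t)/(2D), Gamma^t_tt = (E G_t - 2F F_t + F G_s)/(2D); substitute and cancel common factors

Answer: Gamma_sss = (156 - 169*s)/(728*s^2 - 5484*s + 10689), Gamma_sst = (-169*s^2 + 702*s - 504)/(728*s^2 - 5484*s + 10689), Gamma_stt = (-169*s^3 + 1638*s^2 - 5569*s + 6594)/(728*s^2 - 5484*s + 10689), Gamma_tss = 897/(728*s^2 - 5484*s + 10689), Gamma_tst = (897*s - 2898)/(728*s^2 - 5484*s + 10689), Gamma_ttt = (169*s^2 - 702*s + 504)/(728*s^2 - 5484*s + 10689)


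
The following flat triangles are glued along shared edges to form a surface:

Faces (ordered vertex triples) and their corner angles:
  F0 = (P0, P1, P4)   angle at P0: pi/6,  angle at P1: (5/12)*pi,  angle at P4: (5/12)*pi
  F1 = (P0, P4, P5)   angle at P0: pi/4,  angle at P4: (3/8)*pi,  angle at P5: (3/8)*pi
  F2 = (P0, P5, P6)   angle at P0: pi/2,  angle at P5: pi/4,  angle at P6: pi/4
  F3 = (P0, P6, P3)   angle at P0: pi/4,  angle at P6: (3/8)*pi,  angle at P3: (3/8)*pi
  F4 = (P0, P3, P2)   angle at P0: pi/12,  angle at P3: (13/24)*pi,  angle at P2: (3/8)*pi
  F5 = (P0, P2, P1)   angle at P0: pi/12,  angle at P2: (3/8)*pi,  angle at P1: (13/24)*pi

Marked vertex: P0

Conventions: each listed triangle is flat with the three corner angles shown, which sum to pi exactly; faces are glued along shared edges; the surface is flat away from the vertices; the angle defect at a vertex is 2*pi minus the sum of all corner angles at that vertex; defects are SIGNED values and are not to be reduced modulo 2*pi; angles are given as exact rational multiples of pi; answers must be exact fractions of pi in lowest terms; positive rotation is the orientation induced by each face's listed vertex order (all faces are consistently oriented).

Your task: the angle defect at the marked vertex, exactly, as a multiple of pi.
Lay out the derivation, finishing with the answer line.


Sum of corner angles at P0: (4/3)*pi
defect = 2*pi - (4/3)*pi

Answer: defect(P0) = (2/3)*pi


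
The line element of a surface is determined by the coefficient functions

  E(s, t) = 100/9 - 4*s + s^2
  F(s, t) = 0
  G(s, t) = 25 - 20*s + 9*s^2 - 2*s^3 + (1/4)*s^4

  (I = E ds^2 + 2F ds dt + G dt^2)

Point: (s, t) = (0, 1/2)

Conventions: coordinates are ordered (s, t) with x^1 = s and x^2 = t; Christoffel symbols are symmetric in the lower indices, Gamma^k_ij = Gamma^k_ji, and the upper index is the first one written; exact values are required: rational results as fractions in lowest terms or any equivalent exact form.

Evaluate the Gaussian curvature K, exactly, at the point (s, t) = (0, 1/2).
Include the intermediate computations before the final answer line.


E = 100/9, F = 0, G = 25, EG - F^2 = 2500/9 at the point
E_s = -4, E_t = 0, F_s = 0, F_t = 0, G_s = -20, G_t = 0
E_tt = 0, F_st = 0, G_ss = 18
Using the Brioschi determinant formula for K from the metric derivatives:
M1 = [[-E_tt/2 + F_st - G_ss/2, E_s/2, F_s - E_t/2], [F_t - G_s/2, E, F], [G_t/2, F, G]] = [[-9, -2, 0], [10, 100/9, 0], [0, 0, 25]]; det M1 = -2000
M2 = [[0, E_t/2, G_s/2], [E_t/2, E, F], [G_s/2, F, G]] = [[0, 0, -10], [0, 100/9, 0], [-10, 0, 25]]; det M2 = -10000/9
det M1 - det M2 = -8000/9; K = -8000/9 / (2500/9)^2 = -36/3125

Answer: K = -36/3125


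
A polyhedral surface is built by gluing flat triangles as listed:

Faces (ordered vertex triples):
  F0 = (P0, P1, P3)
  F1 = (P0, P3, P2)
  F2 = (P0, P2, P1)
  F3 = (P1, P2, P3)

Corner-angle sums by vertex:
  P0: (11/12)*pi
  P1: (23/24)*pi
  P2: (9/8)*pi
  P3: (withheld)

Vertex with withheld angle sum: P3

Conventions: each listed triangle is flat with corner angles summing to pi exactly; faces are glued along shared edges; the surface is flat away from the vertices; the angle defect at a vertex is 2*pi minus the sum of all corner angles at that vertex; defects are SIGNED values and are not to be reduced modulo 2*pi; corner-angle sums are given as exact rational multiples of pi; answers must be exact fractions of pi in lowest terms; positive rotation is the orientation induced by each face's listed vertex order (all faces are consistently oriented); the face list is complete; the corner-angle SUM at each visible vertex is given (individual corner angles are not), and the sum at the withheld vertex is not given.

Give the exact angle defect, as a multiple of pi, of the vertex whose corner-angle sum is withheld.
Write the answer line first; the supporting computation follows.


Answer: defect(P3) = pi

V = 4, E = 6, F = 4; chi = V - E + F = 2
Gauss-Bonnet: total defect = 2*pi*chi = 4*pi; visible defects sum to 3*pi


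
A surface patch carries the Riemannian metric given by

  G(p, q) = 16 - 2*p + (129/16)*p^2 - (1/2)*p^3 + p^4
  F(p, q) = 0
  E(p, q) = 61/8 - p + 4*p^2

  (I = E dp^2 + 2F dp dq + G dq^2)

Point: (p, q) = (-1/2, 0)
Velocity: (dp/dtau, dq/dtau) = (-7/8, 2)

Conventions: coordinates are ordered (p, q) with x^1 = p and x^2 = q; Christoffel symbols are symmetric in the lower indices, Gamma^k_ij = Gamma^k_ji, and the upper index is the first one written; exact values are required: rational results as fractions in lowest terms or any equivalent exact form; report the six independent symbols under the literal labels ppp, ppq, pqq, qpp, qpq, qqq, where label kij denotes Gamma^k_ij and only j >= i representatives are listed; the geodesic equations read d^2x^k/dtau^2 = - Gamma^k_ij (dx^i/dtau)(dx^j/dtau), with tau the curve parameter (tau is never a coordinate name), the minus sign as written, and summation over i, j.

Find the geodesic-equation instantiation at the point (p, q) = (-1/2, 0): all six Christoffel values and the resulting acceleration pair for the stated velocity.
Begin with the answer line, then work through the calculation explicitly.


Answer: Gamma_ppp = -20/73, Gamma_ppq = 0, Gamma_pqq = 175/292, Gamma_qpp = 0, Gamma_qpq = -2/7, Gamma_qqq = 0; accelerations (d^2p/dtau^2, d^2q/dtau^2) = (-35/16, -1)

E = 73/8, F = 0, G = 1225/64 at the point
E_p = -5, E_q = 0, F_p = 0, F_q = 0, G_p = -175/16, G_q = 0
EG - F^2 = 89425/512;  g^inv = (512/89425) * [[1225/64, 0], [0, 73/8]]
first-kind symbols [ij,l] = (1/2)(d_i g_jl + d_j g_il - d_l g_ij): [pp,p] = E_p/2 = -5/2, [pp,q] = F_p - E_q/2 = 0, [pq,p] = E_q/2 = 0, [pq,q] = G_p/2 = -175/32, [qq,p] = F_q - G_p/2 = 175/32, [qq,q] = G_q/2 = 0
Gamma^p_ij = (G*[ij,p] - F*[ij,q])/(EG - F^2), Gamma^q_ij = (E*[ij,q] - F*[ij,p])/(EG - F^2)
Gamma_ppp = -20/73, Gamma_ppq = 0, Gamma_pqq = 175/292, Gamma_qpp = 0, Gamma_qpq = -2/7, Gamma_qqq = 0
d^2p/dtau^2 = -(Gamma_ppp*(-7/8)^2 + 2*Gamma_ppq*(-7/8)*(2) + Gamma_pqq*(2)^2) = -35/16
d^2q/dtau^2 = -(Gamma_qpp*(-7/8)^2 + 2*Gamma_qpq*(-7/8)*(2) + Gamma_qqq*(2)^2) = -1


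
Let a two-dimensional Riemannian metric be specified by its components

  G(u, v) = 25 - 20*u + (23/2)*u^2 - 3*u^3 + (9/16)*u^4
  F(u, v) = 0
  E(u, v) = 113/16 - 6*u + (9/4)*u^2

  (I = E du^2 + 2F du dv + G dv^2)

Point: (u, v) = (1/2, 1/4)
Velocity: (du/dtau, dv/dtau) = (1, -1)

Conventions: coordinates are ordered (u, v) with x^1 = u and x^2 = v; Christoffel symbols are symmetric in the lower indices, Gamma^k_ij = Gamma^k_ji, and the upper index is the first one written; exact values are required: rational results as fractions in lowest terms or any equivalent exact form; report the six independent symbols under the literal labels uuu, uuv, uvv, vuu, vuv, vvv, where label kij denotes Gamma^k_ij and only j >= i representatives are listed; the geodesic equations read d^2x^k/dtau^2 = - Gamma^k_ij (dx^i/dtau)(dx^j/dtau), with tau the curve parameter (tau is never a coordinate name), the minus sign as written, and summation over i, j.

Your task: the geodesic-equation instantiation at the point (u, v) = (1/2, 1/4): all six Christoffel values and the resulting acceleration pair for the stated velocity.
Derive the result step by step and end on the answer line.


E = 37/8, F = 0, G = 4489/256 at the point
E_u = -15/4, E_v = 0, F_u = 0, F_v = 0, G_u = -335/32, G_v = 0
EG - F^2 = 166093/2048;  g^inv = (2048/166093) * [[4489/256, 0], [0, 37/8]]
first-kind symbols [ij,l] = (1/2)(d_i g_jl + d_j g_il - d_l g_ij): [uu,u] = E_u/2 = -15/8, [uu,v] = F_u - E_v/2 = 0, [uv,u] = E_v/2 = 0, [uv,v] = G_u/2 = -335/64, [vv,u] = F_v - G_u/2 = 335/64, [vv,v] = G_v/2 = 0
Gamma^u_ij = (G*[ij,u] - F*[ij,v])/(EG - F^2), Gamma^v_ij = (E*[ij,v] - F*[ij,u])/(EG - F^2)
Gamma_uuu = -15/37, Gamma_uuv = 0, Gamma_uvv = 335/296, Gamma_vuu = 0, Gamma_vuv = -20/67, Gamma_vvv = 0
d^2u/dtau^2 = -(Gamma_uuu*(1)^2 + 2*Gamma_uuv*(1)*(-1) + Gamma_uvv*(-1)^2) = -215/296
d^2v/dtau^2 = -(Gamma_vuu*(1)^2 + 2*Gamma_vuv*(1)*(-1) + Gamma_vvv*(-1)^2) = -40/67

Answer: Gamma_uuu = -15/37, Gamma_uuv = 0, Gamma_uvv = 335/296, Gamma_vuu = 0, Gamma_vuv = -20/67, Gamma_vvv = 0; accelerations (d^2u/dtau^2, d^2v/dtau^2) = (-215/296, -40/67)


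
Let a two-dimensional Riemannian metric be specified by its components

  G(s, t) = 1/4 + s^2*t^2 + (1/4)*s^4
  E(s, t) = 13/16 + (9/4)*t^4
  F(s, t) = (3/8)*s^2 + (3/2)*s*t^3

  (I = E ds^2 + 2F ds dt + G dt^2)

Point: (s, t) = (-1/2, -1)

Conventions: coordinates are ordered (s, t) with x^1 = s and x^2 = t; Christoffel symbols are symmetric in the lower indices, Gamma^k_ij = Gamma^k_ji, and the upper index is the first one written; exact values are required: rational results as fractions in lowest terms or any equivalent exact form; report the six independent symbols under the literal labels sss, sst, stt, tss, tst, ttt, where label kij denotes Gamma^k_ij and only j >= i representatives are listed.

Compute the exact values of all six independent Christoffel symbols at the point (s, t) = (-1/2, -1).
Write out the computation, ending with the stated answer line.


E = 49/16, F = 27/32, G = 33/64 at the point
E_s = 0, E_t = -9, F_s = -15/8, F_t = -9/4, G_s = -9/8, G_t = -1/2
EG - F^2 = 111/128;  g^inv = (128/111) * [[33/64, -27/32], [-27/32, 49/16]]
first-kind symbols [ij,l] = (1/2)(d_i g_jl + d_j g_il - d_l g_ij): [ss,s] = E_s/2 = 0, [ss,t] = F_s - E_t/2 = 21/8, [st,s] = E_t/2 = -9/2, [st,t] = G_s/2 = -9/16, [tt,s] = F_t - G_s/2 = -27/16, [tt,t] = G_t/2 = -1/4
Gamma^s_ij = (G*[ij,s] - F*[ij,t])/(EG - F^2), Gamma^t_ij = (E*[ij,t] - F*[ij,s])/(EG - F^2)

Answer: Gamma_sss = -189/74, Gamma_sst = -315/148, Gamma_stt = -225/296, Gamma_tss = 343/37, Gamma_tst = 177/74, Gamma_ttt = 337/444


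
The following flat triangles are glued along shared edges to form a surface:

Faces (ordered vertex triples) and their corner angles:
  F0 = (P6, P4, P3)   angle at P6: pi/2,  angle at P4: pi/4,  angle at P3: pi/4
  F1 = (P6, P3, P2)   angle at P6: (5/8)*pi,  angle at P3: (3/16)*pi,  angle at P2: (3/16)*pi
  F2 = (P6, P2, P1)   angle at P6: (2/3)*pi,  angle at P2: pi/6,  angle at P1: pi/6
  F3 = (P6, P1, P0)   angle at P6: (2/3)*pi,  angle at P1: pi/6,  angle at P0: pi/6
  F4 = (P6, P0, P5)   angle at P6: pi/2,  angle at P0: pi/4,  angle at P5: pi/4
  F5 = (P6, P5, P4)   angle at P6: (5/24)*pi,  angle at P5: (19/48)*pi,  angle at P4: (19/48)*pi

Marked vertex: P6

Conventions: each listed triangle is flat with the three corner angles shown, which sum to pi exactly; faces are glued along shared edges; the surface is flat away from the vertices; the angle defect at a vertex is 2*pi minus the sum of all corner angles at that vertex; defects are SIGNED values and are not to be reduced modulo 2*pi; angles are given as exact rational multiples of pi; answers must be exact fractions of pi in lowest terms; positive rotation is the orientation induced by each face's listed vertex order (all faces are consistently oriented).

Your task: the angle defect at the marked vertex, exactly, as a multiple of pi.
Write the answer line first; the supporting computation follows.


Answer: defect(P6) = (-7/6)*pi

Sum of corner angles at P6: (19/6)*pi
defect = 2*pi - (19/6)*pi


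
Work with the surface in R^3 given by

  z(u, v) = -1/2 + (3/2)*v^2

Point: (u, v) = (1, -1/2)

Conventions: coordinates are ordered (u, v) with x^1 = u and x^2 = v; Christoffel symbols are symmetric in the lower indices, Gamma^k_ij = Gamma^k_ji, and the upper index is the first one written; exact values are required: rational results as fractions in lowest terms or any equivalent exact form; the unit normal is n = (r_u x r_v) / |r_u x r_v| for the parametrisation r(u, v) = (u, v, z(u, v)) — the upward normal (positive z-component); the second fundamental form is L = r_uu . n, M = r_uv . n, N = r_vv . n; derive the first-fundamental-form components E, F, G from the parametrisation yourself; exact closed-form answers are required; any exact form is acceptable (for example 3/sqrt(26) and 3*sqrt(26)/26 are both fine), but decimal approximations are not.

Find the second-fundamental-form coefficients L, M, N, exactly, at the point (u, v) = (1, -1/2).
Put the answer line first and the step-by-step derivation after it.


Answer: L = 0, M = 0, N = 6*sqrt(13)/13

z_u = 0, z_v = -3/2, z_uu = 0, z_uv = 0, z_vv = 3
E = 1, F = 0, G = 13/4; answer radicand W^2 = 13/4
unnormalised second-form numerators: l = 0, m = 0, n = 3; L = l/sqrt(13/4), and similarly M = m/sqrt(W^2), N = n/sqrt(W^2)


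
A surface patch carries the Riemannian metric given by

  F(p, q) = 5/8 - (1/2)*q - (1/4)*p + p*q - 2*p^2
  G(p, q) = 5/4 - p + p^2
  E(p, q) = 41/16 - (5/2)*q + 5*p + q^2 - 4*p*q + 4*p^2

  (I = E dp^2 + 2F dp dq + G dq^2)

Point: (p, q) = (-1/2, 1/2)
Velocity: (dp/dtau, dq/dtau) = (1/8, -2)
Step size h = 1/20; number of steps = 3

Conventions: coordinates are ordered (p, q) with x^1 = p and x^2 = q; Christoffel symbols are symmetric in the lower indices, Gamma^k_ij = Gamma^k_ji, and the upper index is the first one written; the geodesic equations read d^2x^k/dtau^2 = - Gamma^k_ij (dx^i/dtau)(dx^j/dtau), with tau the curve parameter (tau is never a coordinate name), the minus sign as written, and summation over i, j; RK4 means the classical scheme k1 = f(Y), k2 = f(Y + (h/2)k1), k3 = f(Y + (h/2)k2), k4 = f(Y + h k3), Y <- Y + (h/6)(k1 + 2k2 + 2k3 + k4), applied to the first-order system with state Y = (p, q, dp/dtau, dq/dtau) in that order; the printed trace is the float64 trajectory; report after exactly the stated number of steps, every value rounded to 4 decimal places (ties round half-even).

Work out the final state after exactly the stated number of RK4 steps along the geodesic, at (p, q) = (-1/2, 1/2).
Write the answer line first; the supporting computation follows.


Answer: p = -0.4808, q = 0.1970, dp/dtau = 0.1282, dq/dtau = -2.0408

f(Y) = (dp/dtau, dq/dtau, -Gamma^p_ij Y'^i Y'^j, -Gamma^q_ij Y'^i Y'^j) with the Gammas evaluated at the stage position; h = 0.050000; intermediate values shown to 6 dp
step 0: p = -0.5000, q = 0.5000, dp/dtau = 0.1250, dq/dtau = -2.0000
step 1:
  k1: at (p, q) = (-0.500000, 0.500000), (dp/dtau, dq/dtau) = (0.125000, -2.000000); Gamma_ppp = -0.242424, Gamma_ppq = 0.121212, Gamma_pqq = 0.000000, Gamma_qpp = 0.969697, Gamma_qpq = -0.484848, Gamma_qqq = 0.000000; k1 = (0.125000, -2.000000, 0.064394, -0.257576)
  k2: at (p, q) = (-0.496875, 0.450000), (dp/dtau, dq/dtau) = (0.126610, -2.006439); Gamma_ppp = -0.190765, Gamma_ppq = 0.095382, Gamma_pqq = 0.000000, Gamma_qpp = 0.981515, Gamma_qpq = -0.490757, Gamma_qqq = 0.000000; k2 = (0.126610, -2.006439, 0.051519, -0.265073)
  k3: at (p, q) = (-0.496835, 0.449839), (dp/dtau, dq/dtau) = (0.126288, -2.006627); Gamma_ppp = -0.190543, Gamma_ppq = 0.095272, Gamma_pqq = 0.000000, Gamma_qpp = 0.981559, Gamma_qpq = -0.490780, Gamma_qqq = 0.000000; k3 = (0.126288, -2.006627, 0.051325, -0.264394)
  k4: at (p, q) = (-0.493686, 0.399669), (dp/dtau, dq/dtau) = (0.127566, -2.013220); Gamma_ppp = -0.136617, Gamma_ppq = 0.068308, Gamma_pqq = 0.000000, Gamma_qpp = 0.990619, Gamma_qpq = -0.495310, Gamma_qqq = 0.000000; k4 = (0.127566, -2.013220, 0.037309, -0.270530)
  Y <- Y + (h/6)(k1 + 2k2 + 2k3 + k4): p = -0.4937, q = 0.3997, dp/dtau = 0.1276, dq/dtau = -2.0132
step 2:
  k1: at (p, q) = (-0.493680, 0.399672), (dp/dtau, dq/dtau) = (0.127562, -2.013225); Gamma_ppp = -0.136611, Gamma_ppq = 0.068305, Gamma_pqq = 0.000000, Gamma_qpp = 0.990620, Gamma_qpq = -0.495310, Gamma_qqq = 0.000000; k1 = (0.127562, -2.013225, 0.037306, -0.270521)
  k2: at (p, q) = (-0.490491, 0.349341), (dp/dtau, dq/dtau) = (0.128494, -2.019988); Gamma_ppp = -0.080828, Gamma_ppq = 0.040414, Gamma_pqq = 0.000000, Gamma_qpp = 0.996708, Gamma_qpq = -0.498354, Gamma_qqq = 0.000000; k2 = (0.128494, -2.019988, 0.022314, -0.275159)
  k3: at (p, q) = (-0.490468, 0.349172), (dp/dtau, dq/dtau) = (0.128119, -2.020104); Gamma_ppp = -0.080614, Gamma_ppq = 0.040307, Gamma_pqq = 0.000000, Gamma_qpp = 0.996725, Gamma_qpq = -0.498363, Gamma_qqq = 0.000000; k3 = (0.128119, -2.020104, 0.022187, -0.274328)
  k4: at (p, q) = (-0.487274, 0.298667), (dp/dtau, dq/dtau) = (0.128671, -2.026942); Gamma_ppp = -0.023506, Gamma_ppq = 0.011753, Gamma_pqq = 0.000000, Gamma_qpp = 0.999645, Gamma_qpq = -0.499823, Gamma_qqq = 0.000000; k4 = (0.128671, -2.026942, 0.006520, -0.277266)
  Y <- Y + (h/6)(k1 + 2k2 + 2k3 + k4): p = -0.4873, q = 0.2987, dp/dtau = 0.1287, dq/dtau = -2.0269
step 3:
  k1: at (p, q) = (-0.487268, 0.298669), (dp/dtau, dq/dtau) = (0.128668, -2.026948); Gamma_ppp = -0.023496, Gamma_ppq = 0.011748, Gamma_pqq = 0.000000, Gamma_qpp = 0.999645, Gamma_qpq = -0.499823, Gamma_qqq = 0.000000; k1 = (0.128668, -2.026948, 0.006517, -0.277262)
  k2: at (p, q) = (-0.484051, 0.247995), (dp/dtau, dq/dtau) = (0.128831, -2.033880); Gamma_ppp = 0.034427, Gamma_ppq = -0.017213, Gamma_pqq = 0.000000, Gamma_qpp = 0.999287, Gamma_qpq = -0.499644, Gamma_qqq = 0.000000; k2 = (0.128831, -2.033880, -0.009592, -0.278427)
  k3: at (p, q) = (-0.484047, 0.247822), (dp/dtau, dq/dtau) = (0.128429, -2.033909); Gamma_ppp = 0.034611, Gamma_ppq = -0.017305, Gamma_pqq = 0.000000, Gamma_qpp = 0.999281, Gamma_qpq = -0.499640, Gamma_qqq = 0.000000; k3 = (0.128429, -2.033909, -0.009612, -0.277507)
  k4: at (p, q) = (-0.480847, 0.196974), (dp/dtau, dq/dtau) = (0.128188, -2.040824); Gamma_ppp = 0.092705, Gamma_ppq = -0.046352, Gamma_pqq = 0.000000, Gamma_qpp = 0.995580, Gamma_qpq = -0.497790, Gamma_qqq = 0.000000; k4 = (0.128188, -2.040824, -0.025776, -0.276812)
  Y <- Y + (h/6)(k1 + 2k2 + 2k3 + k4): p = -0.4808, q = 0.1970, dp/dtau = 0.1282, dq/dtau = -2.0408


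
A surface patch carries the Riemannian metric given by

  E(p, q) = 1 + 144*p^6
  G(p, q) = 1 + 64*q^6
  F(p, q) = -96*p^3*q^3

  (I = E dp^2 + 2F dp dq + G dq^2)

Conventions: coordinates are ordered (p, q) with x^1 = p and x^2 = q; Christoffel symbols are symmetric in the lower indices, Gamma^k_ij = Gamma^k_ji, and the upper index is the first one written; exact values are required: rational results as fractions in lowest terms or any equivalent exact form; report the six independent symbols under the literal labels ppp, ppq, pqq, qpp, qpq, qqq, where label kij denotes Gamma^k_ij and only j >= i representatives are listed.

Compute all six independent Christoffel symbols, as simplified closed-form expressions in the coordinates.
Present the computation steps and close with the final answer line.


E = 1 + 144*p^6; F = -96*p^3*q^3; G = 1 + 64*q^6
Gamma^k_ij = (1/2) g^{kl} (d_i g_jl + d_j g_il - d_l g_ij), with g^inv = (1/(EG-F^2)) [[G, -F], [-F, E]]
first partials: E_p = 864*p^5, E_q = 0, F_p = -288*p^2*q^3, F_q = -288*p^3*q^2, G_p = 0, G_q = 384*q^5
D = EG - F^2 = 1 + 64*q^6 + 144*p^6
expanded: Gamma^p_pp = (G E_p - 2F F_p + F E_q)/(2D), Gamma^p_pq = (G E_q - F G_p)/(2D), Gamma^p_qq = (2G F_q - G G_p - F G_q)/(2D), Gamma^q_pp = (2E F_p - E E_q - F E_p)/(2D), Gamma^q_pq = (E G_p - F E_q)/(2D), Gamma^q_qq = (E G_q - 2F F_q + F G_p)/(2D); substitute and cancel common factors

Answer: Gamma_ppp = 432*p^5/(144*p^6 + 64*q^6 + 1), Gamma_ppq = 0, Gamma_pqq = -288*p^3*q^2/(144*p^6 + 64*q^6 + 1), Gamma_qpp = -288*p^2*q^3/(144*p^6 + 64*q^6 + 1), Gamma_qpq = 0, Gamma_qqq = 192*q^5/(144*p^6 + 64*q^6 + 1)


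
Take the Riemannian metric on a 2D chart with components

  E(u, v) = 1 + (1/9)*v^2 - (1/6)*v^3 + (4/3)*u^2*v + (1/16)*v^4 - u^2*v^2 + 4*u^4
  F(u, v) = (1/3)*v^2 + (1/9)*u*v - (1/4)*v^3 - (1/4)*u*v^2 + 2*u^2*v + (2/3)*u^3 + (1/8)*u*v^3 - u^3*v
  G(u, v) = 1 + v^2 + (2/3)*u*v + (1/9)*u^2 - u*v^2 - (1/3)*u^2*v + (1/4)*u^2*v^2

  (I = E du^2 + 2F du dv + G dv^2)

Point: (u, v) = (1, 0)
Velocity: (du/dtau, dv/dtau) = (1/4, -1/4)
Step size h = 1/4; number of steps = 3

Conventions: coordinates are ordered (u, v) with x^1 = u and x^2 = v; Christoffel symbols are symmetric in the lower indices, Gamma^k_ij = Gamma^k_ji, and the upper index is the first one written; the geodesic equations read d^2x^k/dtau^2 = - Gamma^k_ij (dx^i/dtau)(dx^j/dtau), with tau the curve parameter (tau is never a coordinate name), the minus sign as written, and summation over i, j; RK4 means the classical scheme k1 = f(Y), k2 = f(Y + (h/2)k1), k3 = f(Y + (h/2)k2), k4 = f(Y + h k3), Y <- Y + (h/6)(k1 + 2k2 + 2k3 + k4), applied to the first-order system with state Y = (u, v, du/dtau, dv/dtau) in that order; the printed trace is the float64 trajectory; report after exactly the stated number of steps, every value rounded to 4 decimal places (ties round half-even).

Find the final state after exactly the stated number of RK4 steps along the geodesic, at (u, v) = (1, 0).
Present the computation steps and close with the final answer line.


f(Y) = (du/dtau, dv/dtau, -Gamma^u_ij Y'^i Y'^j, -Gamma^v_ij Y'^i Y'^j) with the Gammas evaluated at the stage position; h = 0.250000; intermediate values shown to 6 dp
step 0: u = 1.0000, v = 0.0000, du/dtau = 0.2500, dv/dtau = -0.2500
step 1:
  k1: at (u, v) = (1.000000, 0.000000), (du/dtau, dv/dtau) = (0.250000, -0.250000); Gamma_uuu = 1.565217, Gamma_uuv = 0.130435, Gamma_uvv = 0.195652, Gamma_vuu = 0.260870, Gamma_vuv = 0.021739, Gamma_vvv = 0.032609; k1 = (0.250000, -0.250000, -0.093750, -0.015625)
  k2: at (u, v) = (1.031250, -0.031250), (du/dtau, dv/dtau) = (0.238281, -0.251953); Gamma_uuu = 1.562593, Gamma_uuv = 0.132189, Gamma_uvv = 0.183486, Gamma_vuu = 0.242636, Gamma_vuv = 0.020526, Gamma_vvv = 0.028491; k2 = (0.238281, -0.251953, -0.084496, -0.013120)
  k3: at (u, v) = (1.029785, -0.031494), (du/dtau, dv/dtau) = (0.239438, -0.251640); Gamma_uuu = 1.563216, Gamma_uuv = 0.132476, Gamma_uvv = 0.184098, Gamma_vuu = 0.242971, Gamma_vuv = 0.020591, Gamma_vvv = 0.028614; k3 = (0.239438, -0.251640, -0.085314, -0.013260)
  k4: at (u, v) = (1.059859, -0.062910), (du/dtau, dv/dtau) = (0.228672, -0.253315); Gamma_uuu = 1.557896, Gamma_uuv = 0.134051, Gamma_uvv = 0.172740, Gamma_vuu = 0.226694, Gamma_vuv = 0.019506, Gamma_vvv = 0.025136; k4 = (0.228672, -0.253315, -0.077018, -0.011207)
  Y <- Y + (h/6)(k1 + 2k2 + 2k3 + k4): u = 1.0598, v = -0.0629, du/dtau = 0.2287, dv/dtau = -0.2533
step 2:
  k1: at (u, v) = (1.059755, -0.062938), (du/dtau, dv/dtau) = (0.228734, -0.253316); Gamma_uuu = 1.557952, Gamma_uuv = 0.134074, Gamma_uvv = 0.172783, Gamma_vuu = 0.226713, Gamma_vuv = 0.019510, Gamma_vvv = 0.025143; k1 = (0.228734, -0.253316, -0.077061, -0.011214)
  k2: at (u, v) = (1.088346, -0.094602), (du/dtau, dv/dtau) = (0.219101, -0.254718); Gamma_uuu = 1.550790, Gamma_uuv = 0.135592, Gamma_uvv = 0.162377, Gamma_vuu = 0.212282, Gamma_vuv = 0.018561, Gamma_vvv = 0.022227; k2 = (0.219101, -0.254718, -0.069847, -0.009561)
  k3: at (u, v) = (1.087142, -0.094777), (du/dtau, dv/dtau) = (0.220003, -0.254512); Gamma_uuu = 1.551494, Gamma_uuv = 0.135835, Gamma_uvv = 0.162846, Gamma_vuu = 0.212503, Gamma_vuv = 0.018605, Gamma_vvv = 0.022304; k3 = (0.220003, -0.254512, -0.070431, -0.009647)
  k4: at (u, v) = (1.114755, -0.126565), (du/dtau, dv/dtau) = (0.211126, -0.255728); Gamma_uuu = 1.542931, Gamma_uuv = 0.137239, Gamma_uvv = 0.153158, Gamma_vuu = 0.199615, Gamma_vuv = 0.017755, Gamma_vvv = 0.019815; k4 = (0.211126, -0.255728, -0.063972, -0.008276)
  Y <- Y + (h/6)(k1 + 2k2 + 2k3 + k4): u = 1.1147, v = -0.1266, du/dtau = 0.2112, dv/dtau = -0.2557
step 3:
  k1: at (u, v) = (1.114674, -0.126584), (du/dtau, dv/dtau) = (0.211168, -0.255729); Gamma_uuu = 1.542985, Gamma_uuv = 0.137257, Gamma_uvv = 0.153189, Gamma_vuu = 0.199627, Gamma_vuv = 0.017758, Gamma_vvv = 0.019819; k1 = (0.211168, -0.255729, -0.063998, -0.008280)
  k2: at (u, v) = (1.141070, -0.158550), (du/dtau, dv/dtau) = (0.203168, -0.256764); Gamma_uuu = 1.533594, Gamma_uuv = 0.138636, Gamma_uvv = 0.144300, Gamma_vuu = 0.188172, Gamma_vuv = 0.017011, Gamma_vvv = 0.017706; k2 = (0.203168, -0.256764, -0.058352, -0.007160)
  k3: at (u, v) = (1.140070, -0.158679), (du/dtau, dv/dtau) = (0.203874, -0.256624); Gamma_uuu = 1.534285, Gamma_uuv = 0.138842, Gamma_uvv = 0.144660, Gamma_vuu = 0.188316, Gamma_vuv = 0.017041, Gamma_vvv = 0.017755; k3 = (0.203874, -0.256624, -0.058770, -0.007213)
  k4: at (u, v) = (1.165643, -0.190740), (du/dtau, dv/dtau) = (0.196475, -0.257532); Gamma_uuu = 1.524229, Gamma_uuv = 0.140146, Gamma_uvv = 0.136379, Gamma_vuu = 0.178068, Gamma_vuv = 0.016373, Gamma_vvv = 0.015932; k4 = (0.196475, -0.257532, -0.053702, -0.006274)
  Y <- Y + (h/6)(k1 + 2k2 + 2k3 + k4): u = 1.1656, v = -0.1908, du/dtau = 0.1965, dv/dtau = -0.2575

Answer: u = 1.1656, v = -0.1908, du/dtau = 0.1965, dv/dtau = -0.2575


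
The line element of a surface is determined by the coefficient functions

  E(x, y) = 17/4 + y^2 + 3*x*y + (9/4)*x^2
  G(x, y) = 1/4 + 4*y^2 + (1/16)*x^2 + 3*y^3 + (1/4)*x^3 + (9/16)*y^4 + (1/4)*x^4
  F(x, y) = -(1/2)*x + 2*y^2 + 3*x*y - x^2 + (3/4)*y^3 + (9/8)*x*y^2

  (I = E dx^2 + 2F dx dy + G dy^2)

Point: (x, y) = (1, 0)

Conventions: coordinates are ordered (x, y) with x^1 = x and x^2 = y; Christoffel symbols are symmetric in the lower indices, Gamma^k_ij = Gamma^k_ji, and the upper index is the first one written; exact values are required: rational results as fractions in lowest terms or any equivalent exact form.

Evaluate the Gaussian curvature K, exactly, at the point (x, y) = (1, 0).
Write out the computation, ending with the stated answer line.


E = 13/2, F = -3/2, G = 13/16, EG - F^2 = 97/32 at the point
E_x = 9/2, E_y = 3, F_x = -5/2, F_y = 3, G_x = 15/8, G_y = 0
E_yy = 2, F_xy = 3, G_xx = 37/8
Compute both Brioschi determinants and normalise by (EG - F^2)^2.
M1 = [[-E_yy/2 + F_xy - G_xx/2, E_x/2, F_x - E_y/2], [F_y - G_x/2, E, F], [G_y/2, F, G]] = [[-5/16, 9/4, -4], [33/16, 13/2, -3/2], [0, -3/2, 13/16]]; det M1 = 7841/1024
M2 = [[0, E_y/2, G_x/2], [E_y/2, E, F], [G_x/2, F, G]] = [[0, 3/2, 15/16], [3/2, 13/2, -3/2], [15/16, -3/2, 13/16]]; det M2 = -6021/512
det M1 - det M2 = 19883/1024; K = 19883/1024 / (97/32)^2 = 19883/9409

Answer: K = 19883/9409


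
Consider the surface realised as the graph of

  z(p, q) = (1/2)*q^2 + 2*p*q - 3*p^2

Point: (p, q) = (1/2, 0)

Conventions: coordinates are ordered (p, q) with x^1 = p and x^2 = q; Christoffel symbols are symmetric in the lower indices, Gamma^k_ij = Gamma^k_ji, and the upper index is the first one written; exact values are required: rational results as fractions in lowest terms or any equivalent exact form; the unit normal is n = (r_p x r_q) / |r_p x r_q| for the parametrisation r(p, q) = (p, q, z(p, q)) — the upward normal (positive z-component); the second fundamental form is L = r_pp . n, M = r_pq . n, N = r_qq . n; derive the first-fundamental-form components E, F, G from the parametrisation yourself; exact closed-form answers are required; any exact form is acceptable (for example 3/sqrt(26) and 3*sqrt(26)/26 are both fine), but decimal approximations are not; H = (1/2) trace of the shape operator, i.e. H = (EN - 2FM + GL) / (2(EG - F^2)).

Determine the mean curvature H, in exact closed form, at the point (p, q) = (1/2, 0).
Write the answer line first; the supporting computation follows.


Answer: H = 5*sqrt(11)/121

z_p = -3, z_q = 1, z_pp = -6, z_pq = 2, z_qq = 1
E = 10, F = -3, G = 2; answer radicand W^2 = 11
unnormalised second-form numerators: l = -6, m = 2, n = 1; L = l/sqrt(11), and similarly M = m/sqrt(W^2), N = n/sqrt(W^2)
H = (E*n - 2*F*m + G*l) / (2*(EG - F^2)*sqrt(W^2)); E*n - 2*F*m + G*l = 10, EG - F^2 = 11, so H = (5/11)/sqrt(11)


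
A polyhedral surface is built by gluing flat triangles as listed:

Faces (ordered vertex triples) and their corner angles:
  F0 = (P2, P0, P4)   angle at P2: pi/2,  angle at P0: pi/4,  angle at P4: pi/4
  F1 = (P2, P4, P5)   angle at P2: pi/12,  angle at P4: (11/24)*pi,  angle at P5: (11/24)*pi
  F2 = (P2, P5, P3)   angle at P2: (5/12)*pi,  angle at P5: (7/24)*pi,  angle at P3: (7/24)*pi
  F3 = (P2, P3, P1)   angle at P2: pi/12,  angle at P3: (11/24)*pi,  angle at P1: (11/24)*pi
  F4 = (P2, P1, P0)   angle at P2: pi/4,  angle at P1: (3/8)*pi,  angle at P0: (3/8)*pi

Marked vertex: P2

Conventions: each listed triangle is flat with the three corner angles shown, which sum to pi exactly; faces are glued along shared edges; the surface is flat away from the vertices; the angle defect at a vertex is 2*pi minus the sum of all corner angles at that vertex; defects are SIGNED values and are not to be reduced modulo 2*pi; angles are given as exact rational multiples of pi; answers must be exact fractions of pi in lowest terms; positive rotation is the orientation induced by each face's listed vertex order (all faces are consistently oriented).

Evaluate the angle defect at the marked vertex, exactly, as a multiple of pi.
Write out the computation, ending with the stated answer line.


Sum of corner angles at P2: (4/3)*pi
defect = 2*pi - (4/3)*pi

Answer: defect(P2) = (2/3)*pi


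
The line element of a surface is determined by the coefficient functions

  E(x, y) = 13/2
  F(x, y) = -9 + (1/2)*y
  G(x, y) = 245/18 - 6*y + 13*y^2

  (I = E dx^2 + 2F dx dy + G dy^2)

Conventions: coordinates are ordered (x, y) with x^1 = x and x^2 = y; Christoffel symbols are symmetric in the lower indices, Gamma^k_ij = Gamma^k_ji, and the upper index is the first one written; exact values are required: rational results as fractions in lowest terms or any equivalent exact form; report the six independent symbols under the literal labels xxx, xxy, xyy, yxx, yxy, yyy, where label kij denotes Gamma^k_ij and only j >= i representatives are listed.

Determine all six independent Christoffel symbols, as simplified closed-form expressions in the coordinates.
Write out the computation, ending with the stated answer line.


E = 13/2; F = -9 + (1/2)*y; G = 245/18 - 6*y + 13*y^2
Gamma^k_ij = (1/2) g^{kl} (d_i g_jl + d_j g_il - d_l g_ij), with g^inv = (1/(EG-F^2)) [[G, -F], [-F, E]]
first partials: E_x = 0, E_y = 0, F_x = 0, F_y = 1/2, G_x = 0, G_y = -6 + 26*y
D = EG - F^2 = 269/36 - 30*y + (337/4)*y^2
expanded: Gamma^x_xx = (G E_x - 2F F_x + F E_y)/(2D), Gamma^x_xy = (G E_y - F G_x)/(2D), Gamma^x_yy = (2G F_y - G G_x - F G_y)/(2D), Gamma^y_xx = (2E F_x - E E_y - F E_x)/(2D), Gamma^y_xy = (E G_x - F E_y)/(2D), Gamma^y_yy = (E G_y - 2F F_y + F G_x)/(2D); substitute and cancel common factors

Answer: Gamma_xxx = 0, Gamma_xxy = 0, Gamma_xyy = (4158*y - 727)/(3033*y^2 - 1080*y + 269), Gamma_yxx = 0, Gamma_yxy = 0, Gamma_yyy = (3033*y - 540)/(3033*y^2 - 1080*y + 269)
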